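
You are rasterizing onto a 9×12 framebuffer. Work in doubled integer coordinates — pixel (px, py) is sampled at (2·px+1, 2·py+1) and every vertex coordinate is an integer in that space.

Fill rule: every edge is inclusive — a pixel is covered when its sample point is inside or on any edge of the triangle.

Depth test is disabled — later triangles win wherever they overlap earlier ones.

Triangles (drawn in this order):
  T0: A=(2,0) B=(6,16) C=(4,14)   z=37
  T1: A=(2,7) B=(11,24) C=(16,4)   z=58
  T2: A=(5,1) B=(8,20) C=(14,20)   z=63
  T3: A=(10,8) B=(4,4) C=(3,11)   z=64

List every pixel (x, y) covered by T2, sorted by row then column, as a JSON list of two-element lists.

T0:
  2·area = 24
  edge (2, 0)→(6, 16): d=(4,16) inclusive
  edge (6, 16)→(4, 14): d=(-2,-2) inclusive
  edge (4, 14)→(2, 0): d=(-2,-14) inclusive
    (1,2)@(3, 5): e=[4,16,4] → #
    (2,2)@(5, 5): e=[-28,20,32] → ·
    (1,3)@(3, 7): e=[12,12,0] → #  [on edge]
    (2,3)@(5, 7): e=[-20,16,28] → ·
    (1,4)@(3, 9): e=[20,8,-4] → ·
    (0,5)@(1, 11): e=[60,0,-36] → ·  [on edge]
    (1,6)@(3, 13): e=[36,0,-12] → ·  [on edge]
    (2,6)@(5, 13): e=[4,4,16] → #
    (3,6)@(7, 13): e=[-28,8,44] → ·
    (2,7)@(5, 15): e=[12,0,12] → #  [on edge]
    (3,7)@(7, 15): e=[-20,4,40] → ·
    (2,8)@(5, 17): e=[20,-4,8] → ·
    (3,8)@(7, 17): e=[-12,0,36] → ·  [on edge]
    (4,9)@(9, 19): e=[-36,0,60] → ·  [on edge]
    (2,10)@(5, 21): e=[36,-12,0] → ·  [on edge]
    (5,10)@(11, 21): e=[-60,0,84] → ·  [on edge]
    (6,11)@(13, 23): e=[-84,0,108] → ·  [on edge]
  covered (4 px):
    · · · · · · · · ·
    · · · · · · · · ·
    · # · · · · · · ·
    · # · · · · · · ·
    · · · · · · · · ·
    · · · · · · · · ·
    · · # · · · · · ·
    · · # · · · · · ·
    · · · · · · · · ·
    · · · · · · · · ·
    · · · · · · · · ·
    · · · · · · · · ·
T1:
  2·area = 265  (B↔C swapped to make it positive)
  edge (2, 7)→(16, 4): d=(14,-3) inclusive
  edge (16, 4)→(11, 24): d=(-5,20) inclusive
  edge (11, 24)→(2, 7): d=(-9,-17) inclusive
    (6,2)@(13, 5): e=[5,55,205] → #
    (7,2)@(15, 5): e=[11,15,239] → #
    (8,2)@(17, 5): e=[17,-25,273] → ·
    (1,3)@(3, 7): e=[3,245,17] → #
    (2,3)@(5, 7): e=[9,205,51] → #
    (3,3)@(7, 7): e=[15,165,85] → #
    (4,3)@(9, 7): e=[21,125,119] → #
    (5,3)@(11, 7): e=[27,85,153] → #
    (8,3)@(17, 7): e=[45,-35,255] → ·
    (1,4)@(3, 9): e=[31,235,-1] → ·
    (2,4)@(5, 9): e=[37,195,33] → #
    (7,4)@(15, 9): e=[67,-5,203] → ·
  covered (33 px):
    · · · · · · · · ·
    · · · · · · · · ·
    · · · · · · # # ·
    · # # # # # # # ·
    · · # # # # # · ·
    · · # # # # # · ·
    · · · # # # # · ·
    · · · # # # # · ·
    · · · · # # · · ·
    · · · · # # · · ·
    · · · · · # · · ·
    · · · · · # · · ·
T2:
  2·area = 114  (B↔C swapped to make it positive)
  edge (5, 1)→(14, 20): d=(9,19) inclusive
  edge (14, 20)→(8, 20): d=(-6,0) inclusive
  edge (8, 20)→(5, 1): d=(-3,-19) inclusive
    (2,0)@(5, 1): e=[0,114,0] → #  [on edge]
    (3,0)@(7, 1): e=[-38,114,38] → ·
    (2,1)@(5, 3): e=[18,102,-6] → ·
    (3,3)@(7, 7): e=[16,78,20] → #
    (4,3)@(9, 7): e=[-22,78,58] → ·
    (3,4)@(7, 9): e=[34,66,14] → #
    (4,4)@(9, 9): e=[-4,66,52] → ·
    (3,5)@(7, 11): e=[52,54,8] → #
    (4,5)@(9, 11): e=[14,54,46] → #
    (5,5)@(11, 11): e=[-24,54,84] → ·
    (3,6)@(7, 13): e=[70,42,2] → #
    (5,6)@(11, 13): e=[-6,42,78] → ·
  covered (14 px):
    · · # · · · · · ·
    · · · · · · · · ·
    · · · · · · · · ·
    · · · # · · · · ·
    · · · # · · · · ·
    · · · # # · · · ·
    · · · # # · · · ·
    · · · · # # · · ·
    · · · · # # · · ·
    · · · · # # # · ·
    · · · · · · · · ·
    · · · · · · · · ·
T3:
  2·area = 46  (B↔C swapped to make it positive)
  edge (10, 8)→(3, 11): d=(-7,3) inclusive
  edge (3, 11)→(4, 4): d=(1,-7) inclusive
  edge (4, 4)→(10, 8): d=(6,4) inclusive
    (2,2)@(5, 5): e=[36,8,2] → #
    (3,2)@(7, 5): e=[30,22,-6] → ·
    (8,2)@(17, 5): e=[0,92,-46] → ·  [on edge]
    (2,3)@(5, 7): e=[22,10,14] → #
    (3,3)@(7, 7): e=[16,24,6] → #
    (4,3)@(9, 7): e=[10,38,-2] → ·
    (2,4)@(5, 9): e=[8,12,26] → #
    (4,4)@(9, 9): e=[-4,40,10] → ·
    (1,5)@(3, 11): e=[0,0,46] → #  [on edge]
    (2,5)@(5, 11): e=[-6,14,38] → ·
    (3,5)@(7, 11): e=[-12,28,30] → ·
    (1,6)@(3, 13): e=[-14,2,58] → ·
  covered (6 px):
    · · · · · · · · ·
    · · · · · · · · ·
    · · # · · · · · ·
    · · # # · · · · ·
    · · # # · · · · ·
    · # · · · · · · ·
    · · · · · · · · ·
    · · · · · · · · ·
    · · · · · · · · ·
    · · · · · · · · ·
    · · · · · · · · ·
    · · · · · · · · ·

Final: [[2,0],[3,3],[3,4],[3,5],[4,5],[3,6],[4,6],[4,7],[5,7],[4,8],[5,8],[4,9],[5,9],[6,9]]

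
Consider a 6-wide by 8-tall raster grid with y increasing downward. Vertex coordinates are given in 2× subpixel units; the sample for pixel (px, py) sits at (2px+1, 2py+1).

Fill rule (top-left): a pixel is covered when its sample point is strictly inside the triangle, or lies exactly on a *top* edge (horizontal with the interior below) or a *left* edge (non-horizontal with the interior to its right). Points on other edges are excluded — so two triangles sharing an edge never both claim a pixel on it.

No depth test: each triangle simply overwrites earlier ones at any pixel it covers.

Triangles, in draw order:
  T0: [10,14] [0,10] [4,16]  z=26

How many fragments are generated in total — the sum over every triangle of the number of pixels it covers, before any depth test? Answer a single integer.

T0:
  2·area = 44  (B↔C swapped to make it positive)
  edge (10, 14)→(4, 16): d=(-6,2) right/bottom  bias=-1
  edge (4, 16)→(0, 10): d=(-4,-6) top-left  bias=+0
  edge (0, 10)→(10, 14): d=(10,4) right/bottom  bias=-1
    (0,5)@(1, 11): e=[36,2,6] → #
    (1,5)@(3, 11): e=[32,14,-2] → ·
    (0,6)@(1, 13): e=[24,-6,26] → ·
    (1,6)@(3, 13): e=[20,6,18] → #
    (2,6)@(5, 13): e=[16,18,10] → #
    (3,6)@(7, 13): e=[12,30,2] → #
    (4,6)@(9, 13): e=[8,42,-6] → ·
    (1,7)@(3, 15): e=[8,-2,38] → ·
    (2,7)@(5, 15): e=[4,10,30] → #
    (3,7)@(7, 15): e=[0,22,22] → ·  [on edge]
  covered (5 px):
    · · · · · ·
    · · · · · ·
    · · · · · ·
    · · · · · ·
    · · · · · ·
    # · · · · ·
    · # # # · ·
    · · # · · ·

Result: 5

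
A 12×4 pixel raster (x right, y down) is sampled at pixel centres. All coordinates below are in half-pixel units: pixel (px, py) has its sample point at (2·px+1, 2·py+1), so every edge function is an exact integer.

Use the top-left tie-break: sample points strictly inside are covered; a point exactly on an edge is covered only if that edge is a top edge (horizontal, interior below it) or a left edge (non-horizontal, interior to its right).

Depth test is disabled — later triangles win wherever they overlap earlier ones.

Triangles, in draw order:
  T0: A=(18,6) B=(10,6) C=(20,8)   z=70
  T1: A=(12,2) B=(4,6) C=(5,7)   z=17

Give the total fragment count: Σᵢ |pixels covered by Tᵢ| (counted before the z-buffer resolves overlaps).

T0:
  2·area = 16  (B↔C swapped to make it positive)
  edge (18, 6)→(20, 8): d=(2,2) right/bottom  bias=-1
  edge (20, 8)→(10, 6): d=(-10,-2) top-left  bias=+0
  edge (10, 6)→(18, 6): d=(8,0) top-left  bias=+0
    (6,0)@(13, 1): e=[0,56,-40] → ·  [on edge]
    (7,1)@(15, 3): e=[0,40,-24] → ·  [on edge]
    (2,2)@(5, 5): e=[24,0,-8] → ·  [on edge]
    (8,2)@(17, 5): e=[0,24,-8] → ·  [on edge]
    (7,3)@(15, 7): e=[8,0,8] → █  [on edge]
    (8,3)@(17, 7): e=[4,4,8] → █
    (9,3)@(19, 7): e=[0,8,8] → ·  [on edge]
  covered (2 px):
    · · · · · · · · · · · ·
    · · · · · · · · · · · ·
    · · · · · · · · · · · ·
    · · · · · · · █ █ · · ·
T1:
  2·area = 12  (B↔C swapped to make it positive)
  edge (12, 2)→(5, 7): d=(-7,5) right/bottom  bias=-1
  edge (5, 7)→(4, 6): d=(-1,-1) top-left  bias=+0
  edge (4, 6)→(12, 2): d=(8,-4) top-left  bias=+0
    (0,1)@(1, 3): e=[48,0,-36] → ·  [on edge]
    (1,2)@(3, 5): e=[24,0,-12] → ·  [on edge]
    (3,2)@(7, 5): e=[4,4,4] → █
    (4,2)@(9, 5): e=[-6,6,12] → ·
    (2,3)@(5, 7): e=[0,0,12] → ·  [on edge]
    (3,3)@(7, 7): e=[-10,2,20] → ·
  covered (1 px):
    · · · · · · · · · · · ·
    · · · · · · · · · · · ·
    · · · █ · · · · · · · ·
    · · · · · · · · · · · ·

Result: 3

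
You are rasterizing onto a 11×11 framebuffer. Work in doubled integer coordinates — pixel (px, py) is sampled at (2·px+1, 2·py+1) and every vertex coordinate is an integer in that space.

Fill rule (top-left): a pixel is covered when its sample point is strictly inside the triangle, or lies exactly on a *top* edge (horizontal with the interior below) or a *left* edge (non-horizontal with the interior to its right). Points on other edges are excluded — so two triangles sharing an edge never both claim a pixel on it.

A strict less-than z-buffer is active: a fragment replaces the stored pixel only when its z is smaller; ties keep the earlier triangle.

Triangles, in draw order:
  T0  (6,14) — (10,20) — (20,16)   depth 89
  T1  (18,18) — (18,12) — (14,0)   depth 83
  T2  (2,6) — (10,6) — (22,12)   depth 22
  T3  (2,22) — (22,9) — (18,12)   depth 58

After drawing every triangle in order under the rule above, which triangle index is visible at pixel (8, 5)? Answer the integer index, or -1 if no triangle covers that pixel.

T0:
  2·area = 76  (B↔C swapped to make it positive)
  edge (6, 14)→(20, 16): d=(14,2) right/bottom  bias=-1
  edge (20, 16)→(10, 20): d=(-10,4) right/bottom  bias=-1
  edge (10, 20)→(6, 14): d=(-4,-6) top-left  bias=+0
    (3,7)@(7, 15): e=[12,62,2] → #
    (4,7)@(9, 15): e=[8,54,14] → #
    (5,7)@(11, 15): e=[4,46,26] → #
    (6,7)@(13, 15): e=[0,38,38] → ·  [on edge]
    (3,8)@(7, 17): e=[40,42,-6] → ·
    (4,8)@(9, 17): e=[36,34,6] → #
    (6,8)@(13, 17): e=[28,18,30] → #
    (7,8)@(15, 17): e=[24,10,42] → #
    (8,8)@(17, 17): e=[20,2,54] → #
    (9,8)@(19, 17): e=[16,-6,66] → ·
    (4,9)@(9, 19): e=[64,14,-2] → ·
    (5,9)@(11, 19): e=[60,6,10] → #
  covered (9 px):
    · · · · · · · · · · ·
    · · · · · · · · · · ·
    · · · · · · · · · · ·
    · · · · · · · · · · ·
    · · · · · · · · · · ·
    · · · · · · · · · · ·
    · · · · · · · · · · ·
    · · · # # # · · · · ·
    · · · · # # # # # · ·
    · · · · · # · · · · ·
    · · · · · · · · · · ·
T1:
  2·area = 24  (B↔C swapped to make it positive)
  edge (18, 18)→(14, 0): d=(-4,-18) top-left  bias=+0
  edge (14, 0)→(18, 12): d=(4,12) right/bottom  bias=-1
  edge (18, 12)→(18, 18): d=(0,6) right/bottom  bias=-1
    (7,1)@(15, 3): e=[6,0,18] → ·  [on edge]
    (8,4)@(17, 9): e=[18,0,6] → ·  [on edge]
    (8,5)@(17, 11): e=[10,8,6] → #
    (9,5)@(19, 11): e=[46,-16,-6] → ·
    (8,6)@(17, 13): e=[2,16,6] → #
    (9,6)@(19, 13): e=[38,-8,-6] → ·
    (8,7)@(17, 15): e=[-6,24,6] → ·
    (9,7)@(19, 15): e=[30,0,-6] → ·  [on edge]
    (10,10)@(21, 21): e=[42,0,-18] → ·  [on edge]
  covered (2 px):
    · · · · · · · · · · ·
    · · · · · · · · · · ·
    · · · · · · · · · · ·
    · · · · · · · · · · ·
    · · · · · · · · · · ·
    · · · · · · · · # · ·
    · · · · · · · · # · ·
    · · · · · · · · · · ·
    · · · · · · · · · · ·
    · · · · · · · · · · ·
    · · · · · · · · · · ·
T2:
  2·area = 48
  edge (2, 6)→(10, 6): d=(8,0) top-left  bias=+0
  edge (10, 6)→(22, 12): d=(12,6) right/bottom  bias=-1
  edge (22, 12)→(2, 6): d=(-20,-6) top-left  bias=+0
    (3,3)@(7, 7): e=[8,30,10] → #
    (4,3)@(9, 7): e=[8,18,22] → #
    (5,3)@(11, 7): e=[8,6,34] → #
    (6,3)@(13, 7): e=[8,-6,46] → ·
    (3,4)@(7, 9): e=[24,54,-30] → ·
    (4,4)@(9, 9): e=[24,42,-18] → ·
    (5,4)@(11, 9): e=[24,30,-6] → ·
    (6,4)@(13, 9): e=[24,18,6] → #
    (7,4)@(15, 9): e=[24,6,18] → #
    (8,4)@(17, 9): e=[24,-6,30] → ·
    (6,5)@(13, 11): e=[40,42,-34] → ·
    (7,5)@(15, 11): e=[40,30,-22] → ·
  covered (6 px):
    · · · · · · · · · · ·
    · · · · · · · · · · ·
    · · · · · · · · · · ·
    · · · # # # · · · · ·
    · · · · · · # # · · ·
    · · · · · · · · · # ·
    · · · · · · · · · · ·
    · · · · · · · · · · ·
    · · · · · · · · · · ·
    · · · · · · · · · · ·
    · · · · · · · · · · ·
T3:
  2·area = 8
  edge (2, 22)→(22, 9): d=(20,-13) top-left  bias=+0
  edge (22, 9)→(18, 12): d=(-4,3) right/bottom  bias=-1
  edge (18, 12)→(2, 22): d=(-16,10) right/bottom  bias=-1
    (9,5)@(19, 11): e=[1,1,6] → #
    (10,5)@(21, 11): e=[27,-5,-14] → ·
    (9,6)@(19, 13): e=[41,-7,-26] → ·
    (6,7)@(13, 15): e=[3,3,2] → #
    (7,7)@(15, 15): e=[29,-3,-18] → ·
    (6,8)@(13, 17): e=[43,-5,-30] → ·
  covered (2 px):
    · · · · · · · · · · ·
    · · · · · · · · · · ·
    · · · · · · · · · · ·
    · · · · · · · · · · ·
    · · · · · · · · · · ·
    · · · · · · · · · # ·
    · · · · · · · · · · ·
    · · · · · · # · · · ·
    · · · · · · · · · · ·
    · · · · · · · · · · ·
    · · · · · · · · · · ·

Z-buffer (winner per pixel, '.' = empty):
  . . . . . . . . . . .
  . . . . . . . . . . .
  . . . . . . . . . . .
  . . . 2 2 2 . . . . .
  . . . . . . 2 2 . . .
  . . . . . . . . 1 2 .
  . . . . . . . . 1 . .
  . . . 0 0 0 3 . . . .
  . . . . 0 0 0 0 0 . .
  . . . . . 0 . . . . .
  . . . . . . . . . . .

Final: 1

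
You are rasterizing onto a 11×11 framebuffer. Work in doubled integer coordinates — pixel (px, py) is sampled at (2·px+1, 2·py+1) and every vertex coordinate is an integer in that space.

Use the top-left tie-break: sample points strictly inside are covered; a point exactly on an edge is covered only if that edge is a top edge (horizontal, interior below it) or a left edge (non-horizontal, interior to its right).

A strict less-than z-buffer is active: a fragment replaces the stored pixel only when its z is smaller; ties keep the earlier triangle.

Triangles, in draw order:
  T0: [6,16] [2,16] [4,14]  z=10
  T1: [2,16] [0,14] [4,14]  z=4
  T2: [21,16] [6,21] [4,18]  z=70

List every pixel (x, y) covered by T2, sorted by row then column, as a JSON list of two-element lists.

T0:
  2·area = 8
  edge (6, 16)→(2, 16): d=(-4,0) right/bottom  bias=-1
  edge (2, 16)→(4, 14): d=(2,-2) top-left  bias=+0
  edge (4, 14)→(6, 16): d=(2,2) right/bottom  bias=-1
    (8,0)@(17, 1): e=[60,0,-52] → ·  [on edge]
    (7,1)@(15, 3): e=[52,0,-44] → ·  [on edge]
    (6,2)@(13, 5): e=[44,0,-36] → ·  [on edge]
    (5,3)@(11, 7): e=[36,0,-28] → ·  [on edge]
    (4,4)@(9, 9): e=[28,0,-20] → ·  [on edge]
    (0,5)@(1, 11): e=[20,-12,0] → ·  [on edge]
    (3,5)@(7, 11): e=[20,0,-12] → ·  [on edge]
    (1,6)@(3, 13): e=[12,-4,0] → ·  [on edge]
    (2,6)@(5, 13): e=[12,0,-4] → ·  [on edge]
    (1,7)@(3, 15): e=[4,0,4] → #  [on edge]
    (2,7)@(5, 15): e=[4,4,0] → ·  [on edge]
    (0,8)@(1, 17): e=[-4,0,12] → ·  [on edge]
    (3,8)@(7, 17): e=[-4,12,0] → ·  [on edge]
    (4,9)@(9, 19): e=[-12,20,0] → ·  [on edge]
    (5,10)@(11, 21): e=[-20,28,0] → ·  [on edge]
  covered (1 px):
    · · · · · · · · · · ·
    · · · · · · · · · · ·
    · · · · · · · · · · ·
    · · · · · · · · · · ·
    · · · · · · · · · · ·
    · · · · · · · · · · ·
    · · · · · · · · · · ·
    · # · · · · · · · · ·
    · · · · · · · · · · ·
    · · · · · · · · · · ·
    · · · · · · · · · · ·
T1:
  2·area = 8
  edge (2, 16)→(0, 14): d=(-2,-2) top-left  bias=+0
  edge (0, 14)→(4, 14): d=(4,0) top-left  bias=+0
  edge (4, 14)→(2, 16): d=(-2,2) right/bottom  bias=-1
    (8,0)@(17, 1): e=[60,-52,0] → ·  [on edge]
    (7,1)@(15, 3): e=[52,-44,0] → ·  [on edge]
    (6,2)@(13, 5): e=[44,-36,0] → ·  [on edge]
    (5,3)@(11, 7): e=[36,-28,0] → ·  [on edge]
    (4,4)@(9, 9): e=[28,-20,0] → ·  [on edge]
    (3,5)@(7, 11): e=[20,-12,0] → ·  [on edge]
    (2,6)@(5, 13): e=[12,-4,0] → ·  [on edge]
    (0,7)@(1, 15): e=[0,4,4] → #  [on edge]
    (1,7)@(3, 15): e=[4,4,0] → ·  [on edge]
    (0,8)@(1, 17): e=[-4,12,0] → ·  [on edge]
    (1,8)@(3, 17): e=[0,12,-4] → ·  [on edge]
    (2,9)@(5, 19): e=[0,20,-12] → ·  [on edge]
    (3,10)@(7, 21): e=[0,28,-20] → ·  [on edge]
  covered (1 px):
    · · · · · · · · · · ·
    · · · · · · · · · · ·
    · · · · · · · · · · ·
    · · · · · · · · · · ·
    · · · · · · · · · · ·
    · · · · · · · · · · ·
    · · · · · · · · · · ·
    # · · · · · · · · · ·
    · · · · · · · · · · ·
    · · · · · · · · · · ·
    · · · · · · · · · · ·
T2:
  2·area = 55
  edge (21, 16)→(6, 21): d=(-15,5) right/bottom  bias=-1
  edge (6, 21)→(4, 18): d=(-2,-3) top-left  bias=+0
  edge (4, 18)→(21, 16): d=(17,-2) top-left  bias=+0
    (6,8)@(13, 17): e=[25,29,1] → #
    (7,8)@(15, 17): e=[15,35,5] → #
    (8,8)@(17, 17): e=[5,41,9] → #
    (9,8)@(19, 17): e=[-5,47,13] → ·
    (2,9)@(5, 19): e=[35,1,19] → #
    (3,9)@(7, 19): e=[25,7,23] → #
    (4,9)@(9, 19): e=[15,13,27] → #
    (5,9)@(11, 19): e=[5,19,31] → #
    (6,9)@(13, 19): e=[-5,25,35] → ·
    (7,9)@(15, 19): e=[-15,31,39] → ·
    (8,9)@(17, 19): e=[-25,37,43] → ·
    (2,10)@(5, 21): e=[5,-3,53] → ·
  covered (7 px):
    · · · · · · · · · · ·
    · · · · · · · · · · ·
    · · · · · · · · · · ·
    · · · · · · · · · · ·
    · · · · · · · · · · ·
    · · · · · · · · · · ·
    · · · · · · · · · · ·
    · · · · · · · · · · ·
    · · · · · · # # # · ·
    · · # # # # · · · · ·
    · · · · · · · · · · ·

Final: [[6,8],[7,8],[8,8],[2,9],[3,9],[4,9],[5,9]]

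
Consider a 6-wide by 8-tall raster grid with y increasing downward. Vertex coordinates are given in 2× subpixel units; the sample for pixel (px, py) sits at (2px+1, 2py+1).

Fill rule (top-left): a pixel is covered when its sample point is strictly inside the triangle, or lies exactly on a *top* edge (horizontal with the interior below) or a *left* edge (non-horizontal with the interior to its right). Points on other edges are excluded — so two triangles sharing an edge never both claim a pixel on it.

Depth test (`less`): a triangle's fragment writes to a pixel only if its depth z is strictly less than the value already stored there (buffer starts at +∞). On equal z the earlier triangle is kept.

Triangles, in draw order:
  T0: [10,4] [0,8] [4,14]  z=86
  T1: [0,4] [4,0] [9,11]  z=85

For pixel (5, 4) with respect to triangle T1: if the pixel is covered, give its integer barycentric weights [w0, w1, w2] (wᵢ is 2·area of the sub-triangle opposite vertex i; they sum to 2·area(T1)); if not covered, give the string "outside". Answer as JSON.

T0:
  2·area = 76  (B↔C swapped to make it positive)
  edge (10, 4)→(4, 14): d=(-6,10) right/bottom  bias=-1
  edge (4, 14)→(0, 8): d=(-4,-6) top-left  bias=+0
  edge (0, 8)→(10, 4): d=(10,-4) top-left  bias=+0
    (4,2)@(9, 5): e=[4,66,6] → #
    (5,2)@(11, 5): e=[-16,78,14] → ·
    (1,3)@(3, 7): e=[52,22,2] → #
    (2,3)@(5, 7): e=[32,34,10] → #
    (3,3)@(7, 7): e=[12,46,18] → #
    (4,3)@(9, 7): e=[-8,58,26] → ·
    (0,4)@(1, 9): e=[60,2,14] → #
    (3,4)@(7, 9): e=[0,38,38] → ·  [on edge]
    (0,5)@(1, 11): e=[48,-6,34] → ·
    (1,5)@(3, 11): e=[28,6,42] → #
    (3,5)@(7, 11): e=[-12,30,58] → ·
    (1,6)@(3, 13): e=[16,-2,62] → ·
  covered (9 px):
    · · · · · ·
    · · · · · ·
    · · · · # ·
    · # # # · ·
    # # # · · ·
    · # # · · ·
    · · · · · ·
    · · · · · ·
T1:
  2·area = 64
  edge (0, 4)→(4, 0): d=(4,-4) top-left  bias=+0
  edge (4, 0)→(9, 11): d=(5,11) right/bottom  bias=-1
  edge (9, 11)→(0, 4): d=(-9,-7) top-left  bias=+0
    (1,0)@(3, 1): e=[0,16,48] → #  [on edge]
    (2,0)@(5, 1): e=[8,-6,62] → ·
    (0,1)@(1, 3): e=[0,48,16] → #  [on edge]
    (2,1)@(5, 3): e=[16,4,44] → #
    (3,1)@(7, 3): e=[24,-18,58] → ·
    (0,2)@(1, 5): e=[8,58,-2] → ·
    (1,2)@(3, 5): e=[16,36,12] → #
    (3,2)@(7, 5): e=[32,-8,40] → ·
    (1,3)@(3, 7): e=[24,46,-6] → ·
    (2,3)@(5, 7): e=[32,24,8] → #
    (3,3)@(7, 7): e=[40,2,22] → #
    (4,3)@(9, 7): e=[48,-20,36] → ·
    (4,5)@(9, 11): e=[64,0,0] → ·  [on edge]
  covered (9 px):
    · # · · · ·
    # # # · · ·
    · # # · · ·
    · · # # · ·
    · · · # · ·
    · · · · · ·
    · · · · · ·
    · · · · · ·

Answer: "outside"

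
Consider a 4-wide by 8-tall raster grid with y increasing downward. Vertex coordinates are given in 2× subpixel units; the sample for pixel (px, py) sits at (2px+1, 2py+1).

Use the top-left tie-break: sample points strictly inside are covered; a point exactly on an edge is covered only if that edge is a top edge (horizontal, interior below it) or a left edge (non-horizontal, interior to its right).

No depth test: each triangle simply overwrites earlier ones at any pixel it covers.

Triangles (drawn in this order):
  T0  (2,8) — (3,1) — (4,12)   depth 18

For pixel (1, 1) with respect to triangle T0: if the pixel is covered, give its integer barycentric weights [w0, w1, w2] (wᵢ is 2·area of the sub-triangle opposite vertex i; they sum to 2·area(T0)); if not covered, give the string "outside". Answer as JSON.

T0:
  2·area = 18
  edge (2, 8)→(3, 1): d=(1,-7) top-left  bias=+0
  edge (3, 1)→(4, 12): d=(1,11) right/bottom  bias=-1
  edge (4, 12)→(2, 8): d=(-2,-4) top-left  bias=+0
    (1,0)@(3, 1): e=[0,0,18] → ·  [on edge]
    (1,1)@(3, 3): e=[2,2,14] → #
    (2,1)@(5, 3): e=[16,-20,22] → ·
    (1,2)@(3, 5): e=[4,4,10] → #
    (2,2)@(5, 5): e=[18,-18,18] → ·
    (1,3)@(3, 7): e=[6,6,6] → #
    (2,3)@(5, 7): e=[20,-16,14] → ·
    (1,4)@(3, 9): e=[8,8,2] → #
    (2,4)@(5, 9): e=[22,-14,10] → ·
    (1,5)@(3, 11): e=[10,10,-2] → ·
    (0,7)@(1, 15): e=[0,36,-18] → ·  [on edge]
  covered (4 px):
    · · · ·
    · # · ·
    · # · ·
    · # · ·
    · # · ·
    · · · ·
    · · · ·
    · · · ·

Final: [2,14,2]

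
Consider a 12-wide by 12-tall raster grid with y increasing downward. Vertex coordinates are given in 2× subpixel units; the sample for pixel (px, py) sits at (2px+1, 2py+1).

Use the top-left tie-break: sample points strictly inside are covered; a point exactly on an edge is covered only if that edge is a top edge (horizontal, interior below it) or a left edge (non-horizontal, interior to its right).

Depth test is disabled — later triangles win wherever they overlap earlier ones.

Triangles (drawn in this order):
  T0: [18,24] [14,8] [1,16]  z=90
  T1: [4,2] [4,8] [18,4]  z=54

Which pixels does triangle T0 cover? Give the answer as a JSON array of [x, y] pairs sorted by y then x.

T0:
  2·area = 240  (B↔C swapped to make it positive)
  edge (18, 24)→(1, 16): d=(-17,-8) top-left  bias=+0
  edge (1, 16)→(14, 8): d=(13,-8) top-left  bias=+0
  edge (14, 8)→(18, 24): d=(4,16) right/bottom  bias=-1
    (6,4)@(13, 9): e=[215,5,20] → #
    (7,4)@(15, 9): e=[231,21,-12] → ·
    (5,5)@(11, 11): e=[165,15,60] → #
    (7,5)@(15, 11): e=[197,47,-4] → ·
    (3,6)@(7, 13): e=[99,9,132] → #
    (4,6)@(9, 13): e=[115,25,100] → #
    (7,6)@(15, 13): e=[163,73,4] → #
    (8,6)@(17, 13): e=[179,89,-28] → ·
    (1,7)@(3, 15): e=[33,3,204] → #
    (2,7)@(5, 15): e=[49,19,172] → #
    (8,7)@(17, 15): e=[145,115,-20] → ·
    (1,8)@(3, 17): e=[-1,29,212] → ·
  covered (29 px):
    · · · · · · · · · · · ·
    · · · · · · · · · · · ·
    · · · · · · · · · · · ·
    · · · · · · · · · · · ·
    · · · · · · # · · · · ·
    · · · · · # # · · · · ·
    · · · # # # # # · · · ·
    · # # # # # # # · · · ·
    · · # # # # # # · · · ·
    · · · · # # # # · · · ·
    · · · · · · # # # · · ·
    · · · · · · · · # · · ·
T1:
  2·area = 84  (B↔C swapped to make it positive)
  edge (4, 2)→(18, 4): d=(14,2) right/bottom  bias=-1
  edge (18, 4)→(4, 8): d=(-14,4) right/bottom  bias=-1
  edge (4, 8)→(4, 2): d=(0,-6) top-left  bias=+0
    (2,1)@(5, 3): e=[12,66,6] → #
    (3,1)@(7, 3): e=[8,58,18] → #
    (4,1)@(9, 3): e=[4,50,30] → #
    (5,1)@(11, 3): e=[0,42,42] → ·  [on edge]
    (2,2)@(5, 5): e=[40,38,6] → #
    (5,2)@(11, 5): e=[28,14,42] → #
    (6,2)@(13, 5): e=[24,6,54] → #
    (7,2)@(15, 5): e=[20,-2,66] → ·
    (2,3)@(5, 7): e=[68,10,6] → #
    (4,3)@(9, 7): e=[60,-6,30] → ·
    (5,3)@(11, 7): e=[56,-14,42] → ·
    (6,3)@(13, 7): e=[52,-22,54] → ·
  covered (10 px):
    · · · · · · · · · · · ·
    · · # # # · · · · · · ·
    · · # # # # # · · · · ·
    · · # # · · · · · · · ·
    · · · · · · · · · · · ·
    · · · · · · · · · · · ·
    · · · · · · · · · · · ·
    · · · · · · · · · · · ·
    · · · · · · · · · · · ·
    · · · · · · · · · · · ·
    · · · · · · · · · · · ·
    · · · · · · · · · · · ·

Final: [[6,4],[5,5],[6,5],[3,6],[4,6],[5,6],[6,6],[7,6],[1,7],[2,7],[3,7],[4,7],[5,7],[6,7],[7,7],[2,8],[3,8],[4,8],[5,8],[6,8],[7,8],[4,9],[5,9],[6,9],[7,9],[6,10],[7,10],[8,10],[8,11]]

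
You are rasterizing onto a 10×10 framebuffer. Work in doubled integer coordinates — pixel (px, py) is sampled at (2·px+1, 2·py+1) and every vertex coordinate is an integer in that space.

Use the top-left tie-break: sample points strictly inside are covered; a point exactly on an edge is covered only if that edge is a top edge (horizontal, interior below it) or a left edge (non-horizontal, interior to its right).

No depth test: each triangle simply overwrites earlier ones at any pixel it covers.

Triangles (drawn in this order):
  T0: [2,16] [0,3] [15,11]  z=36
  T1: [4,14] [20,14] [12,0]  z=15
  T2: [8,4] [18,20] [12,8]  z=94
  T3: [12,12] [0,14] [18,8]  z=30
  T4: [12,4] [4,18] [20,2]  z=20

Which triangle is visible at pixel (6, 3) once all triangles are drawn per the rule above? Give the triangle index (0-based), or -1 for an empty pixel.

T0:
  2·area = 179
  edge (2, 16)→(0, 3): d=(-2,-13) top-left  bias=+0
  edge (0, 3)→(15, 11): d=(15,8) right/bottom  bias=-1
  edge (15, 11)→(2, 16): d=(-13,5) right/bottom  bias=-1
    (0,2)@(1, 5): e=[9,22,148] → X
    (1,2)@(3, 5): e=[35,6,138] → X
    (2,2)@(5, 5): e=[61,-10,128] → .
    (0,3)@(1, 7): e=[5,52,122] → X
    (2,3)@(5, 7): e=[57,20,102] → X
    (3,3)@(7, 7): e=[83,4,92] → X
    (4,3)@(9, 7): e=[109,-12,82] → .
    (0,4)@(1, 9): e=[1,82,96] → X
    (4,4)@(9, 9): e=[105,18,56] → X
    (5,4)@(11, 9): e=[131,2,46] → X
    (6,4)@(13, 9): e=[157,-14,36] → .
    (0,5)@(1, 11): e=[-3,112,70] → .
    (7,5)@(15, 11): e=[179,0,0] → .  [on edge]
  covered (23 px):
    . . . . . . . . . .
    . . . . . . . . . .
    X X . . . . . . . .
    X X X X . . . . . .
    X X X X X X . . . .
    . X X X X X X . . .
    . X X X X . . . . .
    . X . . . . . . . .
    . . . . . . . . . .
    . . . . . . . . . .
T1:
  2·area = 224  (B↔C swapped to make it positive)
  edge (4, 14)→(12, 0): d=(8,-14) top-left  bias=+0
  edge (12, 0)→(20, 14): d=(8,14) right/bottom  bias=-1
  edge (20, 14)→(4, 14): d=(-16,0) right/bottom  bias=-1
    (5,1)@(11, 3): e=[10,38,176] → X
    (6,1)@(13, 3): e=[38,10,176] → X
    (7,1)@(15, 3): e=[66,-18,176] → .
    (5,2)@(11, 5): e=[26,54,144] → X
    (7,2)@(15, 5): e=[82,-2,144] → .
    (4,3)@(9, 7): e=[14,98,112] → X
    (7,3)@(15, 7): e=[98,14,112] → X
    (8,3)@(17, 7): e=[126,-14,112] → .
    (3,4)@(7, 9): e=[2,142,80] → X
    (8,4)@(17, 9): e=[142,2,80] → X
    (9,4)@(19, 9): e=[170,-26,80] → .
    (3,5)@(7, 11): e=[18,158,48] → X
  covered (28 px):
    . . . . . . . . . .
    . . . . . X X . . .
    . . . . . X X . . .
    . . . . X X X X . .
    . . . X X X X X X .
    . . . X X X X X X .
    . . X X X X X X X X
    . . . . . . . . . .
    . . . . . . . . . .
    . . . . . . . . . .
T2:
  2·area = 24  (B↔C swapped to make it positive)
  edge (8, 4)→(12, 8): d=(4,4) right/bottom  bias=-1
  edge (12, 8)→(18, 20): d=(6,12) right/bottom  bias=-1
  edge (18, 20)→(8, 4): d=(-10,-16) top-left  bias=+0
    (2,0)@(5, 1): e=[0,42,-18] → .  [on edge]
    (3,1)@(7, 3): e=[0,30,-6] → .  [on edge]
    (4,2)@(9, 5): e=[0,18,6] → .  [on edge]
    (5,3)@(11, 7): e=[0,6,18] → .  [on edge]
    (6,4)@(13, 9): e=[0,-6,30] → .  [on edge]
    (6,5)@(13, 11): e=[8,6,10] → X
    (7,5)@(15, 11): e=[0,-18,42] → .  [on edge]
    (6,6)@(13, 13): e=[16,18,-10] → .
    (8,6)@(17, 13): e=[0,-30,54] → .  [on edge]
    (7,7)@(15, 15): e=[16,6,2] → X
    (8,7)@(17, 15): e=[8,-18,34] → .
    (9,7)@(19, 15): e=[0,-42,66] → .  [on edge]
  covered (2 px):
    . . . . . . . . . .
    . . . . . . . . . .
    . . . . . . . . . .
    . . . . . . . . . .
    . . . . . . . . . .
    . . . . . . X . . .
    . . . . . . . . . .
    . . . . . . . X . .
    . . . . . . . . . .
    . . . . . . . . . .
T3:
  2·area = 36
  edge (12, 12)→(0, 14): d=(-12,2) right/bottom  bias=-1
  edge (0, 14)→(18, 8): d=(18,-6) top-left  bias=+0
  edge (18, 8)→(12, 12): d=(-6,4) right/bottom  bias=-1
    (7,4)@(15, 9): e=[30,0,6] → X  [on edge]
    (8,4)@(17, 9): e=[26,12,-2] → .
    (4,5)@(9, 11): e=[18,0,18] → X  [on edge]
    (5,5)@(11, 11): e=[14,12,10] → X
    (6,5)@(13, 11): e=[10,24,2] → X
    (7,5)@(15, 11): e=[6,36,-6] → .
    (1,6)@(3, 13): e=[6,0,30] → X  [on edge]
    (2,6)@(5, 13): e=[2,12,22] → X
    (3,6)@(7, 13): e=[-2,24,14] → .
    (4,6)@(9, 13): e=[-6,36,6] → .
    (5,6)@(11, 13): e=[-10,48,-2] → .
    (6,6)@(13, 13): e=[-14,60,-10] → .
  covered (6 px):
    . . . . . . . . . .
    . . . . . . . . . .
    . . . . . . . . . .
    . . . . . . . . . .
    . . . . . . . X . .
    . . . . X X X . . .
    . X X . . . . . . .
    . . . . . . . . . .
    . . . . . . . . . .
    . . . . . . . . . .
T4:
  2·area = 96  (B↔C swapped to make it positive)
  edge (12, 4)→(20, 2): d=(8,-2) top-left  bias=+0
  edge (20, 2)→(4, 18): d=(-16,16) right/bottom  bias=-1
  edge (4, 18)→(12, 4): d=(8,-14) top-left  bias=+0
    (8,1)@(17, 3): e=[2,32,62] → X
    (9,1)@(19, 3): e=[6,0,90] → .  [on edge]
    (6,2)@(13, 5): e=[10,64,22] → X
    (7,2)@(15, 5): e=[14,32,50] → X
    (8,2)@(17, 5): e=[18,0,78] → .  [on edge]
    (5,3)@(11, 7): e=[22,64,10] → X
    (7,3)@(15, 7): e=[30,0,66] → .  [on edge]
    (5,4)@(11, 9): e=[38,32,26] → X
    (6,4)@(13, 9): e=[42,0,54] → .  [on edge]
    (4,5)@(9, 11): e=[50,32,14] → X
    (5,5)@(11, 11): e=[54,0,42] → .  [on edge]
    (3,6)@(7, 13): e=[62,32,2] → X
    (4,6)@(9, 13): e=[66,0,30] → .  [on edge]
    (3,7)@(7, 15): e=[78,0,18] → .  [on edge]
    (2,8)@(5, 17): e=[90,0,6] → .  [on edge]
    (1,9)@(3, 19): e=[102,0,-6] → .  [on edge]
  covered (8 px):
    . . . . . . . . . .
    . . . . . . . . X .
    . . . . . . X X . .
    . . . . . X X . . .
    . . . . . X . . . .
    . . . . X . . . . .
    . . . X . . . . . .
    . . . . . . . . . .
    . . . . . . . . . .
    . . . . . . . . . .

Z-buffer (winner per pixel, '.' = empty):
  . . . . . . . . . .
  . . . . . 1 1 . 4 .
  0 0 . . . 1 4 4 . .
  0 0 0 0 1 4 4 1 . .
  0 0 0 1 1 4 1 3 1 .
  . 0 0 1 4 3 3 1 1 .
  . 3 3 4 1 1 1 1 1 1
  . 0 . . . . . 2 . .
  . . . . . . . . . .
  . . . . . . . . . .

Final: 4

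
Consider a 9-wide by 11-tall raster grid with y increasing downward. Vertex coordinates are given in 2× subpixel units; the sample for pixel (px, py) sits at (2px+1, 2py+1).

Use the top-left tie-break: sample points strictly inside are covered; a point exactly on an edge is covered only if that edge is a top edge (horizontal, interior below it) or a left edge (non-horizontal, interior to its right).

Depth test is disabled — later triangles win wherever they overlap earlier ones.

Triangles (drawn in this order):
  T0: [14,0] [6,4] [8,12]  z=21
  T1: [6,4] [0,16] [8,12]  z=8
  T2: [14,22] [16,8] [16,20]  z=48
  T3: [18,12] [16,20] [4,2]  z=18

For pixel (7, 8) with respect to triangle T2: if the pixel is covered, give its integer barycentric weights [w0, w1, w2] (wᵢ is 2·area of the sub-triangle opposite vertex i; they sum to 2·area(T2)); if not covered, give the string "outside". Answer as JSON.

T0:
  2·area = 72  (B↔C swapped to make it positive)
  edge (14, 0)→(8, 12): d=(-6,12) right/bottom  bias=-1
  edge (8, 12)→(6, 4): d=(-2,-8) top-left  bias=+0
  edge (6, 4)→(14, 0): d=(8,-4) top-left  bias=+0
    (6,0)@(13, 1): e=[6,62,4] → █
    (7,0)@(15, 1): e=[-18,78,12] → ·
    (4,1)@(9, 3): e=[42,26,4] → █
    (5,1)@(11, 3): e=[18,42,12] → █
    (6,1)@(13, 3): e=[-6,58,20] → ·
    (3,2)@(7, 5): e=[54,6,12] → █
    (6,2)@(13, 5): e=[-18,54,36] → ·
    (3,3)@(7, 7): e=[42,2,28] → █
    (5,3)@(11, 7): e=[-6,34,44] → ·
    (3,4)@(7, 9): e=[30,-2,44] → ·
    (4,4)@(9, 9): e=[6,14,52] → █
    (5,4)@(11, 9): e=[-18,30,60] → ·
  covered (9 px):
    · · · · · · █ · ·
    · · · · █ █ · · ·
    · · · █ █ █ · · ·
    · · · █ █ · · · ·
    · · · · █ · · · ·
    · · · · · · · · ·
    · · · · · · · · ·
    · · · · · · · · ·
    · · · · · · · · ·
    · · · · · · · · ·
    · · · · · · · · ·
T1:
  2·area = 72  (B↔C swapped to make it positive)
  edge (6, 4)→(8, 12): d=(2,8) right/bottom  bias=-1
  edge (8, 12)→(0, 16): d=(-8,4) right/bottom  bias=-1
  edge (0, 16)→(6, 4): d=(6,-12) top-left  bias=+0
    (2,3)@(5, 7): e=[14,52,6] → █
    (3,3)@(7, 7): e=[-2,44,30] → ·
    (2,4)@(5, 9): e=[18,36,18] → █
    (3,4)@(7, 9): e=[2,28,42] → █
    (4,4)@(9, 9): e=[-14,20,66] → ·
    (1,5)@(3, 11): e=[38,28,6] → █
    (4,5)@(9, 11): e=[-10,4,78] → ·
    (1,6)@(3, 13): e=[42,12,18] → █
    (3,6)@(7, 13): e=[10,-4,66] → ·
    (0,7)@(1, 15): e=[62,4,6] → █
    (1,7)@(3, 15): e=[46,-4,30] → ·
    (2,7)@(5, 15): e=[30,-12,54] → ·
  covered (9 px):
    · · · · · · · · ·
    · · · · · · · · ·
    · · · · · · · · ·
    · · █ · · · · · ·
    · · █ █ · · · · ·
    · █ █ █ · · · · ·
    · █ █ · · · · · ·
    █ · · · · · · · ·
    · · · · · · · · ·
    · · · · · · · · ·
    · · · · · · · · ·
T2:
  2·area = 24
  edge (14, 22)→(16, 8): d=(2,-14) top-left  bias=+0
  edge (16, 8)→(16, 20): d=(0,12) right/bottom  bias=-1
  edge (16, 20)→(14, 22): d=(-2,2) right/bottom  bias=-1
    (8,0)@(17, 1): e=[0,-12,36] → ·  [on edge]
    (7,7)@(15, 15): e=[0,12,12] → █  [on edge]
    (8,7)@(17, 15): e=[28,-12,8] → ·
    (7,8)@(15, 17): e=[4,12,8] → █
    (8,8)@(17, 17): e=[32,-12,4] → ·
    (7,9)@(15, 19): e=[8,12,4] → █
    (8,9)@(17, 19): e=[36,-12,0] → ·  [on edge]
    (7,10)@(15, 21): e=[12,12,0] → ·  [on edge]
  covered (3 px):
    · · · · · · · · ·
    · · · · · · · · ·
    · · · · · · · · ·
    · · · · · · · · ·
    · · · · · · · · ·
    · · · · · · · · ·
    · · · · · · · · ·
    · · · · · · · █ ·
    · · · · · · · █ ·
    · · · · · · · █ ·
    · · · · · · · · ·
T3:
  2·area = 132
  edge (18, 12)→(16, 20): d=(-2,8) right/bottom  bias=-1
  edge (16, 20)→(4, 2): d=(-12,-18) top-left  bias=+0
  edge (4, 2)→(18, 12): d=(14,10) right/bottom  bias=-1
    (2,1)@(5, 3): e=[122,6,4] → █
    (3,1)@(7, 3): e=[106,42,-16] → ·
    (2,2)@(5, 5): e=[118,-18,32] → ·
    (3,2)@(7, 5): e=[102,18,12] → █
    (4,2)@(9, 5): e=[86,54,-8] → ·
    (3,3)@(7, 7): e=[98,-6,40] → ·
    (4,3)@(9, 7): e=[82,30,20] → █
    (5,3)@(11, 7): e=[66,66,0] → ·  [on edge]
    (4,4)@(9, 9): e=[78,6,48] → █
    (5,4)@(11, 9): e=[62,42,28] → █
    (6,4)@(13, 9): e=[46,78,8] → █
    (7,4)@(15, 9): e=[30,114,-12] → ·
  covered (16 px):
    · · · · · · · · ·
    · · █ · · · · · ·
    · · · █ · · · · ·
    · · · · █ · · · ·
    · · · · █ █ █ · ·
    · · · · · █ █ █ ·
    · · · · · · █ █ █
    · · · · · · █ █ █
    · · · · · · · █ ·
    · · · · · · · · ·
    · · · · · · · · ·

Result: [12,8,4]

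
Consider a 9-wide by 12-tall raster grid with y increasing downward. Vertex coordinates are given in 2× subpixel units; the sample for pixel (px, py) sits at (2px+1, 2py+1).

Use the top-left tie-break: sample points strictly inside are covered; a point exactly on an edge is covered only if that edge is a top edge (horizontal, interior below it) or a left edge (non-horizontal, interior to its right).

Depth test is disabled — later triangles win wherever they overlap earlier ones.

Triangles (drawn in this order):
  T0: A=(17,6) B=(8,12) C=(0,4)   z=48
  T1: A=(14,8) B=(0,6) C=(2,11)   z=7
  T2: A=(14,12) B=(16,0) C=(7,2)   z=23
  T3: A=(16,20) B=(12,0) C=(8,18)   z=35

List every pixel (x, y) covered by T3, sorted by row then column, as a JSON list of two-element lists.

T0:
  2·area = 120
  edge (17, 6)→(8, 12): d=(-9,6) right/bottom  bias=-1
  edge (8, 12)→(0, 4): d=(-8,-8) top-left  bias=+0
  edge (0, 4)→(17, 6): d=(17,2) right/bottom  bias=-1
    (0,2)@(1, 5): e=[105,0,15] → █  [on edge]
    (1,2)@(3, 5): e=[93,16,11] → █
    (2,2)@(5, 5): e=[81,32,7] → █
    (3,2)@(7, 5): e=[69,48,3] → █
    (4,2)@(9, 5): e=[57,64,-1] → ·
    (0,3)@(1, 7): e=[87,-16,49] → ·
    (1,3)@(3, 7): e=[75,0,45] → █  [on edge]
    (4,3)@(9, 7): e=[39,48,33] → █
    (5,3)@(11, 7): e=[27,64,29] → █
    (6,3)@(13, 7): e=[15,80,25] → █
    (7,3)@(15, 7): e=[3,96,21] → █
    (8,3)@(17, 7): e=[-9,112,17] → ·
    (2,4)@(5, 9): e=[45,0,75] → █  [on edge]
    (3,5)@(7, 11): e=[15,0,105] → █  [on edge]
    (4,6)@(9, 13): e=[-15,0,135] → ·  [on edge]
    (5,7)@(11, 15): e=[-45,0,165] → ·  [on edge]
    (6,8)@(13, 17): e=[-75,0,195] → ·  [on edge]
    (7,9)@(15, 19): e=[-105,0,225] → ·  [on edge]
    (8,10)@(17, 21): e=[-135,0,255] → ·  [on edge]
  covered (17 px):
    · · · · · · · · ·
    · · · · · · · · ·
    █ █ █ █ · · · · ·
    · █ █ █ █ █ █ █ ·
    · · █ █ █ █ · · ·
    · · · █ █ · · · ·
    · · · · · · · · ·
    · · · · · · · · ·
    · · · · · · · · ·
    · · · · · · · · ·
    · · · · · · · · ·
    · · · · · · · · ·
T1:
  2·area = 66  (B↔C swapped to make it positive)
  edge (14, 8)→(2, 11): d=(-12,3) right/bottom  bias=-1
  edge (2, 11)→(0, 6): d=(-2,-5) top-left  bias=+0
  edge (0, 6)→(14, 8): d=(14,2) right/bottom  bias=-1
    (0,3)@(1, 7): e=[51,3,12] → █
    (1,3)@(3, 7): e=[45,13,8] → █
    (2,3)@(5, 7): e=[39,23,4] → █
    (3,3)@(7, 7): e=[33,33,0] → ·  [on edge]
    (0,4)@(1, 9): e=[27,-1,40] → ·
    (1,4)@(3, 9): e=[21,9,36] → █
    (3,4)@(7, 9): e=[9,29,28] → █
    (4,4)@(9, 9): e=[3,39,24] → █
    (5,4)@(11, 9): e=[-3,49,20] → ·
    (1,5)@(3, 11): e=[-3,5,64] → ·
    (2,5)@(5, 11): e=[-9,15,60] → ·
    (3,5)@(7, 11): e=[-15,25,56] → ·
  covered (7 px):
    · · · · · · · · ·
    · · · · · · · · ·
    · · · · · · · · ·
    █ █ █ · · · · · ·
    · █ █ █ █ · · · ·
    · · · · · · · · ·
    · · · · · · · · ·
    · · · · · · · · ·
    · · · · · · · · ·
    · · · · · · · · ·
    · · · · · · · · ·
    · · · · · · · · ·
T2:
  2·area = 104  (B↔C swapped to make it positive)
  edge (14, 12)→(7, 2): d=(-7,-10) top-left  bias=+0
  edge (7, 2)→(16, 0): d=(9,-2) top-left  bias=+0
  edge (16, 0)→(14, 12): d=(-2,12) right/bottom  bias=-1
    (6,0)@(13, 1): e=[67,3,34] → █
    (7,0)@(15, 1): e=[87,7,10] → █
    (8,0)@(17, 1): e=[107,11,-14] → ·
    (4,1)@(9, 3): e=[13,13,78] → █
    (5,1)@(11, 3): e=[33,17,54] → █
    (8,1)@(17, 3): e=[93,29,-18] → ·
    (4,2)@(9, 5): e=[-1,31,74] → ·
    (5,2)@(11, 5): e=[19,35,50] → █
    (8,2)@(17, 5): e=[79,47,-22] → ·
    (5,3)@(11, 7): e=[5,53,46] → █
    (7,3)@(15, 7): e=[45,61,-2] → ·
    (5,4)@(11, 9): e=[-9,71,42] → ·
  covered (12 px):
    · · · · · · █ █ ·
    · · · · █ █ █ █ ·
    · · · · · █ █ █ ·
    · · · · · █ █ · ·
    · · · · · · █ · ·
    · · · · · · · · ·
    · · · · · · · · ·
    · · · · · · · · ·
    · · · · · · · · ·
    · · · · · · · · ·
    · · · · · · · · ·
    · · · · · · · · ·
T3:
  2·area = 152  (B↔C swapped to make it positive)
  edge (16, 20)→(8, 18): d=(-8,-2) top-left  bias=+0
  edge (8, 18)→(12, 0): d=(4,-18) top-left  bias=+0
  edge (12, 0)→(16, 20): d=(4,20) right/bottom  bias=-1
    (5,2)@(11, 5): e=[110,2,40] → █
    (6,2)@(13, 5): e=[114,38,0] → ·  [on edge]
    (5,3)@(11, 7): e=[94,10,48] → █
    (6,3)@(13, 7): e=[98,46,8] → █
    (7,3)@(15, 7): e=[102,82,-32] → ·
    (5,4)@(11, 9): e=[78,18,56] → █
    (7,4)@(15, 9): e=[86,90,-24] → ·
    (5,5)@(11, 11): e=[62,26,64] → █
    (7,5)@(15, 11): e=[70,98,-16] → ·
    (5,6)@(11, 13): e=[46,34,72] → █
    (7,6)@(15, 13): e=[54,106,-8] → ·
    (4,7)@(9, 15): e=[26,6,120] → █
    (7,7)@(15, 15): e=[38,114,0] → ·  [on edge]
  covered (18 px):
    · · · · · · · · ·
    · · · · · · · · ·
    · · · · · █ · · ·
    · · · · · █ █ · ·
    · · · · · █ █ · ·
    · · · · · █ █ · ·
    · · · · · █ █ · ·
    · · · · █ █ █ · ·
    · · · · █ █ █ █ ·
    · · · · · · █ █ ·
    · · · · · · · · ·
    · · · · · · · · ·

Answer: [[5,2],[5,3],[6,3],[5,4],[6,4],[5,5],[6,5],[5,6],[6,6],[4,7],[5,7],[6,7],[4,8],[5,8],[6,8],[7,8],[6,9],[7,9]]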